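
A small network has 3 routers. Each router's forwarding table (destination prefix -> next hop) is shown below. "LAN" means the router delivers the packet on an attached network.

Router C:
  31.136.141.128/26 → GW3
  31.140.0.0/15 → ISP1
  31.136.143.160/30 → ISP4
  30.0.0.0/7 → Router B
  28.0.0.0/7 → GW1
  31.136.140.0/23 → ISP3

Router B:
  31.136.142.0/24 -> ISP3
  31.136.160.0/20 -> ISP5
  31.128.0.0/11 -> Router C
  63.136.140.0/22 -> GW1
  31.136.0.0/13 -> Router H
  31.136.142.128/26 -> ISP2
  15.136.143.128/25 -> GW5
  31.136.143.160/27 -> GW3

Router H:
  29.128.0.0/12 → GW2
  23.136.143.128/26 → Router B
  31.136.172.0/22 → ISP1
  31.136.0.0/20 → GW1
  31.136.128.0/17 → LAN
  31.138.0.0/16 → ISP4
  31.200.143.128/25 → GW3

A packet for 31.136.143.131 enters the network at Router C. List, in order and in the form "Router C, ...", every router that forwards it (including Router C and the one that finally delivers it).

At Router C: longest match for 31.136.143.131 is 30.0.0.0/7 -> Router B
At Router B: longest match for 31.136.143.131 is 31.136.0.0/13 -> Router H
At Router H: longest match for 31.136.143.131 is 31.136.128.0/17 -> LAN

Router C, Router B, Router H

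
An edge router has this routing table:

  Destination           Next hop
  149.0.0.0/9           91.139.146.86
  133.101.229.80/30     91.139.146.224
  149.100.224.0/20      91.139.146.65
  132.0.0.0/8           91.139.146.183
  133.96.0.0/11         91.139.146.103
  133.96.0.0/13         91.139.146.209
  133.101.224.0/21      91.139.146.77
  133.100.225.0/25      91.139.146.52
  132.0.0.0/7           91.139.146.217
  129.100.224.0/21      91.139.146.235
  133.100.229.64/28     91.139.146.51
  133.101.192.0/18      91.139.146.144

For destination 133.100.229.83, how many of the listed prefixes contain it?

3

Prefixes containing 133.100.229.83:
  132.0.0.0/7 (132.0.0.0 - 133.255.255.255)
  133.96.0.0/11 (133.96.0.0 - 133.127.255.255)
  133.96.0.0/13 (133.96.0.0 - 133.103.255.255)
Total matching entries: 3.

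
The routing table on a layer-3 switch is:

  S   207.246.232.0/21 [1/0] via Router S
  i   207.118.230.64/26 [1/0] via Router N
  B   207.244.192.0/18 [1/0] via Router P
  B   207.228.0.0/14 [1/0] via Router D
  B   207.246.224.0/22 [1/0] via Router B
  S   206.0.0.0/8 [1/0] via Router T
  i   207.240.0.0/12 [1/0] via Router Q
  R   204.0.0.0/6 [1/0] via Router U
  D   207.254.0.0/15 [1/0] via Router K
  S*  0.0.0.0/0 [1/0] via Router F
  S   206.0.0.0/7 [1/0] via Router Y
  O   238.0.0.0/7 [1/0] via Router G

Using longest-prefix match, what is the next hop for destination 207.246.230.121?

Router Q

Routes whose prefix contains 207.246.230.121:
  0.0.0.0/0 (default, matches everything) -> Router F
  204.0.0.0/6 (204.0.0.0 - 207.255.255.255) -> Router U
  206.0.0.0/7 (206.0.0.0 - 207.255.255.255) -> Router Y
  207.240.0.0/12 (207.240.0.0 - 207.255.255.255) -> Router Q
More-specific entries that do NOT match:
  207.118.230.64/26 (207.118.230.64 - 207.118.230.127) does not contain 207.246.230.121
  207.246.224.0/22 (207.246.224.0 - 207.246.227.255) does not contain 207.246.230.121
  207.246.232.0/21 (207.246.232.0 - 207.246.239.255) does not contain 207.246.230.121
  207.244.192.0/18 (207.244.192.0 - 207.244.255.255) does not contain 207.246.230.121
  207.254.0.0/15 (207.254.0.0 - 207.255.255.255) does not contain 207.246.230.121
  207.228.0.0/14 (207.228.0.0 - 207.231.255.255) does not contain 207.246.230.121
Longest matching prefix is /12 -> next hop Router Q.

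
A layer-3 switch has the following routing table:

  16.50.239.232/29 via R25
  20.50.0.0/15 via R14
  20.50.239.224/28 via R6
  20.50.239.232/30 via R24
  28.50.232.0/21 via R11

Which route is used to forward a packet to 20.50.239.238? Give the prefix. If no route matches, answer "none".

20.50.239.224/28

Entries matching 20.50.239.238:
  20.50.0.0/15 (20.50.0.0 - 20.51.255.255)
  20.50.239.224/28 (20.50.239.224 - 20.50.239.239)
Most specific is 20.50.239.224/28.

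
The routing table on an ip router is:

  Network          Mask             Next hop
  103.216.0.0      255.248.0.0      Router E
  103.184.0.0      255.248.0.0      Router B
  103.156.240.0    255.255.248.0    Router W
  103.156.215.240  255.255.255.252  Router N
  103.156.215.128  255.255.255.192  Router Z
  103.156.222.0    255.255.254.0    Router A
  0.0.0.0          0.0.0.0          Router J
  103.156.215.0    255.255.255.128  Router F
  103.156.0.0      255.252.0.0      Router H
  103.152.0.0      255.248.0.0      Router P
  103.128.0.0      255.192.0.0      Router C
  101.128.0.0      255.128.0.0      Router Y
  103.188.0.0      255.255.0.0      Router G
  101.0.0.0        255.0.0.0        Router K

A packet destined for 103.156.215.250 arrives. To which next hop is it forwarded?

Router H

Routes whose prefix contains 103.156.215.250:
  0.0.0.0/0 (default, matches everything) -> Router J
  103.128.0.0/10 (103.128.0.0 - 103.191.255.255) -> Router C
  103.152.0.0/13 (103.152.0.0 - 103.159.255.255) -> Router P
  103.156.0.0/14 (103.156.0.0 - 103.159.255.255) -> Router H
More-specific entries that do NOT match:
  103.156.215.240/30 (103.156.215.240 - 103.156.215.243) does not contain 103.156.215.250
  103.156.215.128/26 (103.156.215.128 - 103.156.215.191) does not contain 103.156.215.250
  103.156.215.0/25 (103.156.215.0 - 103.156.215.127) does not contain 103.156.215.250
  103.156.222.0/23 (103.156.222.0 - 103.156.223.255) does not contain 103.156.215.250
  103.156.240.0/21 (103.156.240.0 - 103.156.247.255) does not contain 103.156.215.250
  103.188.0.0/16 (103.188.0.0 - 103.188.255.255) does not contain 103.156.215.250
Longest matching prefix is /14 -> next hop Router H.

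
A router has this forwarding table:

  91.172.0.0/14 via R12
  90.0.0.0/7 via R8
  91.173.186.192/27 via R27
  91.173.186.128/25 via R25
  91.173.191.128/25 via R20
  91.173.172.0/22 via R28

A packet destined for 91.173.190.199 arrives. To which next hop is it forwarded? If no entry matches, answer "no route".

Routes whose prefix contains 91.173.190.199:
  90.0.0.0/7 (90.0.0.0 - 91.255.255.255) -> R8
  91.172.0.0/14 (91.172.0.0 - 91.175.255.255) -> R12
More-specific entries that do NOT match:
  91.173.186.192/27 (91.173.186.192 - 91.173.186.223) does not contain 91.173.190.199
  91.173.186.128/25 (91.173.186.128 - 91.173.186.255) does not contain 91.173.190.199
  91.173.191.128/25 (91.173.191.128 - 91.173.191.255) does not contain 91.173.190.199
  91.173.172.0/22 (91.173.172.0 - 91.173.175.255) does not contain 91.173.190.199
Longest matching prefix is /14 -> next hop R12.

R12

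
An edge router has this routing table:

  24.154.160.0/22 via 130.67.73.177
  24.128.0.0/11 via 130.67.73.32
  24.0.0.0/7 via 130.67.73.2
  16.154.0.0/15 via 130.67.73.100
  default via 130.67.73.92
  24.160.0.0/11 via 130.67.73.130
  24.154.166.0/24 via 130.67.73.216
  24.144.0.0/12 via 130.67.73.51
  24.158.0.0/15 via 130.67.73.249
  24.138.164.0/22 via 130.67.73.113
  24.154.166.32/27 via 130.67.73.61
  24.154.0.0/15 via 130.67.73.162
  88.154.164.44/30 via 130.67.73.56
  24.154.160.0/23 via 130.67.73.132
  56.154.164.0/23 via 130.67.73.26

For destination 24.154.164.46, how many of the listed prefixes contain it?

Prefixes containing 24.154.164.46:
  0.0.0.0/0 (default, matches everything)
  24.0.0.0/7 (24.0.0.0 - 25.255.255.255)
  24.128.0.0/11 (24.128.0.0 - 24.159.255.255)
  24.144.0.0/12 (24.144.0.0 - 24.159.255.255)
  24.154.0.0/15 (24.154.0.0 - 24.155.255.255)
Total matching entries: 5.

5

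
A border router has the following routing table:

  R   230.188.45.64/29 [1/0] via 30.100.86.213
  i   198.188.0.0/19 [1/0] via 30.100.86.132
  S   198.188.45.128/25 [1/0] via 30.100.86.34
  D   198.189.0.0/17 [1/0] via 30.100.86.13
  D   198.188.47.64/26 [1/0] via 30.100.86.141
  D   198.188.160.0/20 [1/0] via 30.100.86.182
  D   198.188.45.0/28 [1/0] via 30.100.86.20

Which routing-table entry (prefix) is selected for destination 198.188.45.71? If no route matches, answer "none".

198.188.45.71 is outside every listed prefix and there is no default route.

none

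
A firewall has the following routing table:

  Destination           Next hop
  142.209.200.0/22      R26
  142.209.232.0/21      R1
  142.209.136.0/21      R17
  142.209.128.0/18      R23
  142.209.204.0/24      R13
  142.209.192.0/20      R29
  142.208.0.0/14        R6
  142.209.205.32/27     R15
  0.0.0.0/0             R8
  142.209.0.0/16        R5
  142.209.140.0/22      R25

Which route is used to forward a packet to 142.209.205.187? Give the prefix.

142.209.192.0/20

Entries matching 142.209.205.187:
  0.0.0.0/0 (default, matches everything)
  142.208.0.0/14 (142.208.0.0 - 142.211.255.255)
  142.209.0.0/16 (142.209.0.0 - 142.209.255.255)
  142.209.192.0/20 (142.209.192.0 - 142.209.207.255)
Most specific is 142.209.192.0/20.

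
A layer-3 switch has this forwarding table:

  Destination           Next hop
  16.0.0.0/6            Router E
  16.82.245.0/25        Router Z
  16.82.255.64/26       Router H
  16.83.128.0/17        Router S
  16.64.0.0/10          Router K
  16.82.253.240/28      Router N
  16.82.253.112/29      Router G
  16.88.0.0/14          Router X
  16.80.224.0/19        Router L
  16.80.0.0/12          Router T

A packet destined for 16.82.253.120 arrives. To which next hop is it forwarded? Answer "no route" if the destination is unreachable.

Router T

Routes whose prefix contains 16.82.253.120:
  16.0.0.0/6 (16.0.0.0 - 19.255.255.255) -> Router E
  16.64.0.0/10 (16.64.0.0 - 16.127.255.255) -> Router K
  16.80.0.0/12 (16.80.0.0 - 16.95.255.255) -> Router T
More-specific entries that do NOT match:
  16.82.253.112/29 (16.82.253.112 - 16.82.253.119) does not contain 16.82.253.120
  16.82.253.240/28 (16.82.253.240 - 16.82.253.255) does not contain 16.82.253.120
  16.82.255.64/26 (16.82.255.64 - 16.82.255.127) does not contain 16.82.253.120
  16.82.245.0/25 (16.82.245.0 - 16.82.245.127) does not contain 16.82.253.120
  16.80.224.0/19 (16.80.224.0 - 16.80.255.255) does not contain 16.82.253.120
  16.83.128.0/17 (16.83.128.0 - 16.83.255.255) does not contain 16.82.253.120
  16.88.0.0/14 (16.88.0.0 - 16.91.255.255) does not contain 16.82.253.120
Longest matching prefix is /12 -> next hop Router T.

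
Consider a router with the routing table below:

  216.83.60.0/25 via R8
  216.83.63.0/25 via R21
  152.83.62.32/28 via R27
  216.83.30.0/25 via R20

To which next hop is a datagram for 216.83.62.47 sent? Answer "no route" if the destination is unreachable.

no route

No entry's prefix contains 216.83.62.47; there is no default route.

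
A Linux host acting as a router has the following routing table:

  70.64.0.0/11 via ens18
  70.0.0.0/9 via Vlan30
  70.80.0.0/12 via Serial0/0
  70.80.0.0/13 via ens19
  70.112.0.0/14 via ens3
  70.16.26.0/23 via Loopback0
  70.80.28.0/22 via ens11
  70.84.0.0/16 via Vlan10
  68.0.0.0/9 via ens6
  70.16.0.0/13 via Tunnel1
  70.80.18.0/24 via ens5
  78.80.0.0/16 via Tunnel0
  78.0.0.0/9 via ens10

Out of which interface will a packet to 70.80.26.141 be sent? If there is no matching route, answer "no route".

Routes whose prefix contains 70.80.26.141:
  70.0.0.0/9 (70.0.0.0 - 70.127.255.255) -> Vlan30
  70.64.0.0/11 (70.64.0.0 - 70.95.255.255) -> ens18
  70.80.0.0/12 (70.80.0.0 - 70.95.255.255) -> Serial0/0
  70.80.0.0/13 (70.80.0.0 - 70.87.255.255) -> ens19
More-specific entries that do NOT match:
  70.80.18.0/24 (70.80.18.0 - 70.80.18.255) does not contain 70.80.26.141
  70.16.26.0/23 (70.16.26.0 - 70.16.27.255) does not contain 70.80.26.141
  70.80.28.0/22 (70.80.28.0 - 70.80.31.255) does not contain 70.80.26.141
  70.84.0.0/16 (70.84.0.0 - 70.84.255.255) does not contain 70.80.26.141
  78.80.0.0/16 (78.80.0.0 - 78.80.255.255) does not contain 70.80.26.141
  70.112.0.0/14 (70.112.0.0 - 70.115.255.255) does not contain 70.80.26.141
Longest matching prefix is /13 -> interface ens19.

ens19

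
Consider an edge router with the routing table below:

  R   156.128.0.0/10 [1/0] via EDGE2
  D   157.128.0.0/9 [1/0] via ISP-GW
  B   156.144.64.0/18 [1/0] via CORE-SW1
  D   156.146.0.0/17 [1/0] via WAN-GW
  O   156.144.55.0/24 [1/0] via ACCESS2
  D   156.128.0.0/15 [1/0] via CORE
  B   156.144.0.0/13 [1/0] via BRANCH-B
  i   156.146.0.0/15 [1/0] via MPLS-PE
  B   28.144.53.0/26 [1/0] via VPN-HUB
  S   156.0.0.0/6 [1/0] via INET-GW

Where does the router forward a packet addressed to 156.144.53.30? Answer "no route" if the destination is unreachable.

BRANCH-B

Routes whose prefix contains 156.144.53.30:
  156.0.0.0/6 (156.0.0.0 - 159.255.255.255) -> INET-GW
  156.128.0.0/10 (156.128.0.0 - 156.191.255.255) -> EDGE2
  156.144.0.0/13 (156.144.0.0 - 156.151.255.255) -> BRANCH-B
More-specific entries that do NOT match:
  28.144.53.0/26 (28.144.53.0 - 28.144.53.63) does not contain 156.144.53.30
  156.144.55.0/24 (156.144.55.0 - 156.144.55.255) does not contain 156.144.53.30
  156.144.64.0/18 (156.144.64.0 - 156.144.127.255) does not contain 156.144.53.30
  156.146.0.0/17 (156.146.0.0 - 156.146.127.255) does not contain 156.144.53.30
  156.128.0.0/15 (156.128.0.0 - 156.129.255.255) does not contain 156.144.53.30
  156.146.0.0/15 (156.146.0.0 - 156.147.255.255) does not contain 156.144.53.30
Longest matching prefix is /13 -> next hop BRANCH-B.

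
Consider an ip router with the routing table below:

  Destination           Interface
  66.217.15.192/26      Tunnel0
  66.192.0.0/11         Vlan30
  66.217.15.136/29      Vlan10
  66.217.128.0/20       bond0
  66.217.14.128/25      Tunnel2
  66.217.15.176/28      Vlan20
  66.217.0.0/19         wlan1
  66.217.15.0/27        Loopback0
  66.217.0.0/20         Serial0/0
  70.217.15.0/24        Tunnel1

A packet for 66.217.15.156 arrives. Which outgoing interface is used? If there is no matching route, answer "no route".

Serial0/0

Routes whose prefix contains 66.217.15.156:
  66.192.0.0/11 (66.192.0.0 - 66.223.255.255) -> Vlan30
  66.217.0.0/19 (66.217.0.0 - 66.217.31.255) -> wlan1
  66.217.0.0/20 (66.217.0.0 - 66.217.15.255) -> Serial0/0
More-specific entries that do NOT match:
  66.217.15.136/29 (66.217.15.136 - 66.217.15.143) does not contain 66.217.15.156
  66.217.15.176/28 (66.217.15.176 - 66.217.15.191) does not contain 66.217.15.156
  66.217.15.0/27 (66.217.15.0 - 66.217.15.31) does not contain 66.217.15.156
  66.217.15.192/26 (66.217.15.192 - 66.217.15.255) does not contain 66.217.15.156
  66.217.14.128/25 (66.217.14.128 - 66.217.14.255) does not contain 66.217.15.156
  70.217.15.0/24 (70.217.15.0 - 70.217.15.255) does not contain 66.217.15.156
Longest matching prefix is /20 -> interface Serial0/0.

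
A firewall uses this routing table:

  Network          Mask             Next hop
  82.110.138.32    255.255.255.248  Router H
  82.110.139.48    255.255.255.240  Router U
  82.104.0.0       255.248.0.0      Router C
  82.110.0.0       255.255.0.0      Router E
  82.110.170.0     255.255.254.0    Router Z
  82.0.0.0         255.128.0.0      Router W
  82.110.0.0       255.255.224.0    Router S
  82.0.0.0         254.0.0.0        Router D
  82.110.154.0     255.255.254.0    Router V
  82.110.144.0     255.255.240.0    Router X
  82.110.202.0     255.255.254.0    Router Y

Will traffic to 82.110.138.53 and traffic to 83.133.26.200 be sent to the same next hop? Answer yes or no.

no

82.110.138.53: longest match 82.110.0.0/16 -> Router E
83.133.26.200: longest match 82.0.0.0/7 -> Router D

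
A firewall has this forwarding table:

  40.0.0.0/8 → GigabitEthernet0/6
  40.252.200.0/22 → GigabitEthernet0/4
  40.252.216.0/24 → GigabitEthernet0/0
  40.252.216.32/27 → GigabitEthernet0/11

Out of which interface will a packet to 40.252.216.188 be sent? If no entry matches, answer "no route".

Routes whose prefix contains 40.252.216.188:
  40.0.0.0/8 (40.0.0.0 - 40.255.255.255) -> GigabitEthernet0/6
  40.252.216.0/24 (40.252.216.0 - 40.252.216.255) -> GigabitEthernet0/0
More-specific entries that do NOT match:
  40.252.216.32/27 (40.252.216.32 - 40.252.216.63) does not contain 40.252.216.188
Longest matching prefix is /24 -> interface GigabitEthernet0/0.

GigabitEthernet0/0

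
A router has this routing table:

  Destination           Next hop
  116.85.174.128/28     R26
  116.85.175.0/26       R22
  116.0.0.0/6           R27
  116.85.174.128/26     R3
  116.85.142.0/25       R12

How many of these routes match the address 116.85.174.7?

Prefixes containing 116.85.174.7:
  116.0.0.0/6 (116.0.0.0 - 119.255.255.255)
Total matching entries: 1.

1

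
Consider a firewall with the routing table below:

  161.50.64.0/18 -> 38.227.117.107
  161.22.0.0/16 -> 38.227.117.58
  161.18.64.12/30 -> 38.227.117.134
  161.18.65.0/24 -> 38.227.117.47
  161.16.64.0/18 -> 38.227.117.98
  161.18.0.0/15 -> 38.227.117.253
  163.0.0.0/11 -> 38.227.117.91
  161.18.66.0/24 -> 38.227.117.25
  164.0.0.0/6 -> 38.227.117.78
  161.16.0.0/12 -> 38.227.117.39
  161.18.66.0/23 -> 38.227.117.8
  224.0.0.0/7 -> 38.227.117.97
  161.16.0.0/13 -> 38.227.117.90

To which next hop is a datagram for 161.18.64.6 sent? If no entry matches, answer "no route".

Routes whose prefix contains 161.18.64.6:
  161.16.0.0/12 (161.16.0.0 - 161.31.255.255) -> 38.227.117.39
  161.16.0.0/13 (161.16.0.0 - 161.23.255.255) -> 38.227.117.90
  161.18.0.0/15 (161.18.0.0 - 161.19.255.255) -> 38.227.117.253
More-specific entries that do NOT match:
  161.18.64.12/30 (161.18.64.12 - 161.18.64.15) does not contain 161.18.64.6
  161.18.65.0/24 (161.18.65.0 - 161.18.65.255) does not contain 161.18.64.6
  161.18.66.0/24 (161.18.66.0 - 161.18.66.255) does not contain 161.18.64.6
  161.18.66.0/23 (161.18.66.0 - 161.18.67.255) does not contain 161.18.64.6
  161.50.64.0/18 (161.50.64.0 - 161.50.127.255) does not contain 161.18.64.6
  161.16.64.0/18 (161.16.64.0 - 161.16.127.255) does not contain 161.18.64.6
  161.22.0.0/16 (161.22.0.0 - 161.22.255.255) does not contain 161.18.64.6
Longest matching prefix is /15 -> next hop 38.227.117.253.

38.227.117.253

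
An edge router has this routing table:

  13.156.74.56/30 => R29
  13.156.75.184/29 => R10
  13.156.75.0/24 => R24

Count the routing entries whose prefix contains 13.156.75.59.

Prefixes containing 13.156.75.59:
  13.156.75.0/24 (13.156.75.0 - 13.156.75.255)
Total matching entries: 1.

1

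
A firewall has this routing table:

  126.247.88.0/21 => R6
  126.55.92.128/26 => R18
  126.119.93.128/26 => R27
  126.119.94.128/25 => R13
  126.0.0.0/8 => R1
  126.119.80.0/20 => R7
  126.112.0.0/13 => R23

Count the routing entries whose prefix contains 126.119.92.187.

Prefixes containing 126.119.92.187:
  126.0.0.0/8 (126.0.0.0 - 126.255.255.255)
  126.112.0.0/13 (126.112.0.0 - 126.119.255.255)
  126.119.80.0/20 (126.119.80.0 - 126.119.95.255)
Total matching entries: 3.

3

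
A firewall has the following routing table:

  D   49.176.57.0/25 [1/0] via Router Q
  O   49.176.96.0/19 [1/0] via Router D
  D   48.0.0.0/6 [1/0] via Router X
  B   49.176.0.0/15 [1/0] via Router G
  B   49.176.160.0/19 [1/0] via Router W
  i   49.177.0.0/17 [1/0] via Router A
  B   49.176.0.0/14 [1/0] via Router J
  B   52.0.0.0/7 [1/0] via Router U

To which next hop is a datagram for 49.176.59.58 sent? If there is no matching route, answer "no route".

Routes whose prefix contains 49.176.59.58:
  48.0.0.0/6 (48.0.0.0 - 51.255.255.255) -> Router X
  49.176.0.0/14 (49.176.0.0 - 49.179.255.255) -> Router J
  49.176.0.0/15 (49.176.0.0 - 49.177.255.255) -> Router G
More-specific entries that do NOT match:
  49.176.57.0/25 (49.176.57.0 - 49.176.57.127) does not contain 49.176.59.58
  49.176.96.0/19 (49.176.96.0 - 49.176.127.255) does not contain 49.176.59.58
  49.176.160.0/19 (49.176.160.0 - 49.176.191.255) does not contain 49.176.59.58
  49.177.0.0/17 (49.177.0.0 - 49.177.127.255) does not contain 49.176.59.58
Longest matching prefix is /15 -> next hop Router G.

Router G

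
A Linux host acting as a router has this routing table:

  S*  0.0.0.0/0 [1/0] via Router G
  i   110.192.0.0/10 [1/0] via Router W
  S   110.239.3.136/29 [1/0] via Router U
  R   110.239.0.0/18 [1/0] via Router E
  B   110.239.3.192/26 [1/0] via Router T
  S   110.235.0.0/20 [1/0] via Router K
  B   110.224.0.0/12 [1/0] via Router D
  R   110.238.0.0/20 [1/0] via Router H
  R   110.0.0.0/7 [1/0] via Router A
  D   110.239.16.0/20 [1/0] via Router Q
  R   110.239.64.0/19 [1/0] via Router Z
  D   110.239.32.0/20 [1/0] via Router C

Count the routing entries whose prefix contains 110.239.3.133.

Prefixes containing 110.239.3.133:
  0.0.0.0/0 (default, matches everything)
  110.0.0.0/7 (110.0.0.0 - 111.255.255.255)
  110.192.0.0/10 (110.192.0.0 - 110.255.255.255)
  110.224.0.0/12 (110.224.0.0 - 110.239.255.255)
  110.239.0.0/18 (110.239.0.0 - 110.239.63.255)
Total matching entries: 5.

5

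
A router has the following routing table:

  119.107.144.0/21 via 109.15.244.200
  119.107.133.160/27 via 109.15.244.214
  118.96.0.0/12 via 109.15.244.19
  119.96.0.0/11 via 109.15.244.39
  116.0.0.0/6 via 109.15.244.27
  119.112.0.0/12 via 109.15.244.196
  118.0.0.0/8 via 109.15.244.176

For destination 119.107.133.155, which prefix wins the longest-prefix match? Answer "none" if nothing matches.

119.96.0.0/11

Entries matching 119.107.133.155:
  116.0.0.0/6 (116.0.0.0 - 119.255.255.255)
  119.96.0.0/11 (119.96.0.0 - 119.127.255.255)
Most specific is 119.96.0.0/11.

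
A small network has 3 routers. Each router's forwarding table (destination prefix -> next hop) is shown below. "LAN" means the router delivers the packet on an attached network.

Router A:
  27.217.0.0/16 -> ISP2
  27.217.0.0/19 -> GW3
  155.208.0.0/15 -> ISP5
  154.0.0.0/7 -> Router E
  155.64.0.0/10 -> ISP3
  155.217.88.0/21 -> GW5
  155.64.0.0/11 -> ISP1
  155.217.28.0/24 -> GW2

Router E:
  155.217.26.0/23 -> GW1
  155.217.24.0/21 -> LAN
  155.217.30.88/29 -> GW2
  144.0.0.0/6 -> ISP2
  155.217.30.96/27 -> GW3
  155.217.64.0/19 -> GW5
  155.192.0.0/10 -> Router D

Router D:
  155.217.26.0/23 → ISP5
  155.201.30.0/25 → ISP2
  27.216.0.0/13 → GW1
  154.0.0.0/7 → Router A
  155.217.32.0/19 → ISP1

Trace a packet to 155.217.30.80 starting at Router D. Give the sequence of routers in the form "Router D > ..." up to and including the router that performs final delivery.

Router D > Router A > Router E

At Router D: longest match for 155.217.30.80 is 154.0.0.0/7 -> Router A
At Router A: longest match for 155.217.30.80 is 154.0.0.0/7 -> Router E
At Router E: longest match for 155.217.30.80 is 155.217.24.0/21 -> LAN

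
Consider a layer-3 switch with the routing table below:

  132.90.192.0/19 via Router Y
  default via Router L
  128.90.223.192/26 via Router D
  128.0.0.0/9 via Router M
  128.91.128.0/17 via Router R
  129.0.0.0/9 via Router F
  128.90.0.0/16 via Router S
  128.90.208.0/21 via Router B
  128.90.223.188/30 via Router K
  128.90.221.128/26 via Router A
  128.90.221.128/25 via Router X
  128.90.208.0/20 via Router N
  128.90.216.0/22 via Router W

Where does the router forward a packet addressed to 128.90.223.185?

Routes whose prefix contains 128.90.223.185:
  0.0.0.0/0 (default, matches everything) -> Router L
  128.0.0.0/9 (128.0.0.0 - 128.127.255.255) -> Router M
  128.90.0.0/16 (128.90.0.0 - 128.90.255.255) -> Router S
  128.90.208.0/20 (128.90.208.0 - 128.90.223.255) -> Router N
More-specific entries that do NOT match:
  128.90.223.188/30 (128.90.223.188 - 128.90.223.191) does not contain 128.90.223.185
  128.90.223.192/26 (128.90.223.192 - 128.90.223.255) does not contain 128.90.223.185
  128.90.221.128/26 (128.90.221.128 - 128.90.221.191) does not contain 128.90.223.185
  128.90.221.128/25 (128.90.221.128 - 128.90.221.255) does not contain 128.90.223.185
  128.90.216.0/22 (128.90.216.0 - 128.90.219.255) does not contain 128.90.223.185
  128.90.208.0/21 (128.90.208.0 - 128.90.215.255) does not contain 128.90.223.185
Longest matching prefix is /20 -> next hop Router N.

Router N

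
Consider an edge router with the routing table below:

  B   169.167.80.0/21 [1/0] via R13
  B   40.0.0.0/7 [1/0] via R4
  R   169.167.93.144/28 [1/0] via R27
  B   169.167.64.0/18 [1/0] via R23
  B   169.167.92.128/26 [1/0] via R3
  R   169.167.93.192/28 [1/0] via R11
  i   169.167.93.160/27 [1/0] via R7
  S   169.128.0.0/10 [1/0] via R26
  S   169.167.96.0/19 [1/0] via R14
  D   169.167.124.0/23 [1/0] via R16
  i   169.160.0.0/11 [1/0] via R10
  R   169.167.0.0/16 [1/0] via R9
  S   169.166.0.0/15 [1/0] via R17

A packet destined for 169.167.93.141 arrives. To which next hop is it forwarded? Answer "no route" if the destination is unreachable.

R23

Routes whose prefix contains 169.167.93.141:
  169.128.0.0/10 (169.128.0.0 - 169.191.255.255) -> R26
  169.160.0.0/11 (169.160.0.0 - 169.191.255.255) -> R10
  169.166.0.0/15 (169.166.0.0 - 169.167.255.255) -> R17
  169.167.0.0/16 (169.167.0.0 - 169.167.255.255) -> R9
  169.167.64.0/18 (169.167.64.0 - 169.167.127.255) -> R23
More-specific entries that do NOT match:
  169.167.93.144/28 (169.167.93.144 - 169.167.93.159) does not contain 169.167.93.141
  169.167.93.192/28 (169.167.93.192 - 169.167.93.207) does not contain 169.167.93.141
  169.167.93.160/27 (169.167.93.160 - 169.167.93.191) does not contain 169.167.93.141
  169.167.92.128/26 (169.167.92.128 - 169.167.92.191) does not contain 169.167.93.141
  169.167.124.0/23 (169.167.124.0 - 169.167.125.255) does not contain 169.167.93.141
  169.167.80.0/21 (169.167.80.0 - 169.167.87.255) does not contain 169.167.93.141
  169.167.96.0/19 (169.167.96.0 - 169.167.127.255) does not contain 169.167.93.141
Longest matching prefix is /18 -> next hop R23.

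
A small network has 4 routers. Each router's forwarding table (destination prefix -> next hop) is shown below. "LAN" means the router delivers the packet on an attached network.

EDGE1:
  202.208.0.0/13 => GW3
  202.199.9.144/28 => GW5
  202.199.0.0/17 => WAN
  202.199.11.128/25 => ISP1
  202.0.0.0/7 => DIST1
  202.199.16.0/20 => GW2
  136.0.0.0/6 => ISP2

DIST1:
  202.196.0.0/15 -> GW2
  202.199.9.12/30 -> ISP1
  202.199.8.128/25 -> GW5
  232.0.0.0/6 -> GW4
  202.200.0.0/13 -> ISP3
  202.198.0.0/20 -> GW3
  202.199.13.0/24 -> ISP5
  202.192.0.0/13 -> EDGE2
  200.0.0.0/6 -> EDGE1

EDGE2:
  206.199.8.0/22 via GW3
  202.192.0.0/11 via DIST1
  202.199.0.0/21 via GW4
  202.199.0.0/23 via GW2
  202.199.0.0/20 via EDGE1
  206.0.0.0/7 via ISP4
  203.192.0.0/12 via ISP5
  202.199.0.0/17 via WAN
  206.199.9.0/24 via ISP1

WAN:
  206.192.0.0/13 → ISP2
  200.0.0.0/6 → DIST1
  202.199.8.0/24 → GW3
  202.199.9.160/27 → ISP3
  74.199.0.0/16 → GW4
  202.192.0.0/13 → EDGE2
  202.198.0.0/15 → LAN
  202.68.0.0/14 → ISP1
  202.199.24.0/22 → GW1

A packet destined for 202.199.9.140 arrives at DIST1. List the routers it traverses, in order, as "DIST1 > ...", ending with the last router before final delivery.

At DIST1: longest match for 202.199.9.140 is 202.192.0.0/13 -> EDGE2
At EDGE2: longest match for 202.199.9.140 is 202.199.0.0/20 -> EDGE1
At EDGE1: longest match for 202.199.9.140 is 202.199.0.0/17 -> WAN
At WAN: longest match for 202.199.9.140 is 202.198.0.0/15 -> LAN

DIST1 > EDGE2 > EDGE1 > WAN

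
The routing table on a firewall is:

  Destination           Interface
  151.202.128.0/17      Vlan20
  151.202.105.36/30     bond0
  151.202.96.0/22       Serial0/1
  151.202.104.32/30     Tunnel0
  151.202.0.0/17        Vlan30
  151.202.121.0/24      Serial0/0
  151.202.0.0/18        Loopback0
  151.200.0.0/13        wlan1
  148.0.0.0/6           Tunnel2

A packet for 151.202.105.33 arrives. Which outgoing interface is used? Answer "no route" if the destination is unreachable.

Routes whose prefix contains 151.202.105.33:
  148.0.0.0/6 (148.0.0.0 - 151.255.255.255) -> Tunnel2
  151.200.0.0/13 (151.200.0.0 - 151.207.255.255) -> wlan1
  151.202.0.0/17 (151.202.0.0 - 151.202.127.255) -> Vlan30
More-specific entries that do NOT match:
  151.202.105.36/30 (151.202.105.36 - 151.202.105.39) does not contain 151.202.105.33
  151.202.104.32/30 (151.202.104.32 - 151.202.104.35) does not contain 151.202.105.33
  151.202.121.0/24 (151.202.121.0 - 151.202.121.255) does not contain 151.202.105.33
  151.202.96.0/22 (151.202.96.0 - 151.202.99.255) does not contain 151.202.105.33
  151.202.0.0/18 (151.202.0.0 - 151.202.63.255) does not contain 151.202.105.33
Longest matching prefix is /17 -> interface Vlan30.

Vlan30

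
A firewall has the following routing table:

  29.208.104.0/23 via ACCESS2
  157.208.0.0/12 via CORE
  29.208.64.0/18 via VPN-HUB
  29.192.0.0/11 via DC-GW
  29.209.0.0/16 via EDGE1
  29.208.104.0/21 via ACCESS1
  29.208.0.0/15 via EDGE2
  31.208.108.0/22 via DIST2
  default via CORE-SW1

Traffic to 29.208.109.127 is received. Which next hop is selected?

ACCESS1

Routes whose prefix contains 29.208.109.127:
  0.0.0.0/0 (default, matches everything) -> CORE-SW1
  29.192.0.0/11 (29.192.0.0 - 29.223.255.255) -> DC-GW
  29.208.0.0/15 (29.208.0.0 - 29.209.255.255) -> EDGE2
  29.208.64.0/18 (29.208.64.0 - 29.208.127.255) -> VPN-HUB
  29.208.104.0/21 (29.208.104.0 - 29.208.111.255) -> ACCESS1
More-specific entries that do NOT match:
  29.208.104.0/23 (29.208.104.0 - 29.208.105.255) does not contain 29.208.109.127
  31.208.108.0/22 (31.208.108.0 - 31.208.111.255) does not contain 29.208.109.127
Longest matching prefix is /21 -> next hop ACCESS1.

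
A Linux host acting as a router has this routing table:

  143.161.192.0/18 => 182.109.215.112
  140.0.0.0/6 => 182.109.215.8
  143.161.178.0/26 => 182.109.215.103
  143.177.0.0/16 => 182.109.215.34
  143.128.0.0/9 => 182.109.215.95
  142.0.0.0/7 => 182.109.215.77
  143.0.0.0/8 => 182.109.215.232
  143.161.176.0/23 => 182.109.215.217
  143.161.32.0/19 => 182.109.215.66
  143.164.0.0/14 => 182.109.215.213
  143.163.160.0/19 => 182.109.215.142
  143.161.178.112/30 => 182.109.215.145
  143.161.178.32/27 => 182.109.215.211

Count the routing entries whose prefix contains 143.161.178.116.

4

Prefixes containing 143.161.178.116:
  140.0.0.0/6 (140.0.0.0 - 143.255.255.255)
  142.0.0.0/7 (142.0.0.0 - 143.255.255.255)
  143.0.0.0/8 (143.0.0.0 - 143.255.255.255)
  143.128.0.0/9 (143.128.0.0 - 143.255.255.255)
Total matching entries: 4.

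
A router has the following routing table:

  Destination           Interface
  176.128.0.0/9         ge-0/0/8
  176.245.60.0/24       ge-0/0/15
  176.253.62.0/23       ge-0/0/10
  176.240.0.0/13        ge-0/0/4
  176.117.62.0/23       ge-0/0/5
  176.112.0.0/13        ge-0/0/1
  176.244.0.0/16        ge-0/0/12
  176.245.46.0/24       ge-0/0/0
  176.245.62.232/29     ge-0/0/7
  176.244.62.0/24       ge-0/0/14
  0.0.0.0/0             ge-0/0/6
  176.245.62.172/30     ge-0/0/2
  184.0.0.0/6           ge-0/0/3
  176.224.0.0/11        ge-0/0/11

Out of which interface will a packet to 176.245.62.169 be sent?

ge-0/0/4

Routes whose prefix contains 176.245.62.169:
  0.0.0.0/0 (default, matches everything) -> ge-0/0/6
  176.128.0.0/9 (176.128.0.0 - 176.255.255.255) -> ge-0/0/8
  176.224.0.0/11 (176.224.0.0 - 176.255.255.255) -> ge-0/0/11
  176.240.0.0/13 (176.240.0.0 - 176.247.255.255) -> ge-0/0/4
More-specific entries that do NOT match:
  176.245.62.172/30 (176.245.62.172 - 176.245.62.175) does not contain 176.245.62.169
  176.245.62.232/29 (176.245.62.232 - 176.245.62.239) does not contain 176.245.62.169
  176.245.60.0/24 (176.245.60.0 - 176.245.60.255) does not contain 176.245.62.169
  176.245.46.0/24 (176.245.46.0 - 176.245.46.255) does not contain 176.245.62.169
  176.244.62.0/24 (176.244.62.0 - 176.244.62.255) does not contain 176.245.62.169
  176.253.62.0/23 (176.253.62.0 - 176.253.63.255) does not contain 176.245.62.169
  176.117.62.0/23 (176.117.62.0 - 176.117.63.255) does not contain 176.245.62.169
  176.244.0.0/16 (176.244.0.0 - 176.244.255.255) does not contain 176.245.62.169
Longest matching prefix is /13 -> interface ge-0/0/4.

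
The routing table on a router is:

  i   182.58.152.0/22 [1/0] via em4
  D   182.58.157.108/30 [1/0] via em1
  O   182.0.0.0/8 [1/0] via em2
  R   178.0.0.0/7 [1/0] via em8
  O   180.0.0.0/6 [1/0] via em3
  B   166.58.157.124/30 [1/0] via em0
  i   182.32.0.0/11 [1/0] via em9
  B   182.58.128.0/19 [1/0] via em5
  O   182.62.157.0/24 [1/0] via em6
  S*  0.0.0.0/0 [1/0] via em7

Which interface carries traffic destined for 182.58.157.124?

Routes whose prefix contains 182.58.157.124:
  0.0.0.0/0 (default, matches everything) -> em7
  180.0.0.0/6 (180.0.0.0 - 183.255.255.255) -> em3
  182.0.0.0/8 (182.0.0.0 - 182.255.255.255) -> em2
  182.32.0.0/11 (182.32.0.0 - 182.63.255.255) -> em9
  182.58.128.0/19 (182.58.128.0 - 182.58.159.255) -> em5
More-specific entries that do NOT match:
  182.58.157.108/30 (182.58.157.108 - 182.58.157.111) does not contain 182.58.157.124
  166.58.157.124/30 (166.58.157.124 - 166.58.157.127) does not contain 182.58.157.124
  182.62.157.0/24 (182.62.157.0 - 182.62.157.255) does not contain 182.58.157.124
  182.58.152.0/22 (182.58.152.0 - 182.58.155.255) does not contain 182.58.157.124
Longest matching prefix is /19 -> interface em5.

em5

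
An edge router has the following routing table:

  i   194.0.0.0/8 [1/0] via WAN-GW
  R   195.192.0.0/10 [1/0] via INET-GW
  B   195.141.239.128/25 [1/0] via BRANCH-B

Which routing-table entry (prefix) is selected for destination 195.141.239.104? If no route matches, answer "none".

none

195.141.239.104 is outside every listed prefix and there is no default route.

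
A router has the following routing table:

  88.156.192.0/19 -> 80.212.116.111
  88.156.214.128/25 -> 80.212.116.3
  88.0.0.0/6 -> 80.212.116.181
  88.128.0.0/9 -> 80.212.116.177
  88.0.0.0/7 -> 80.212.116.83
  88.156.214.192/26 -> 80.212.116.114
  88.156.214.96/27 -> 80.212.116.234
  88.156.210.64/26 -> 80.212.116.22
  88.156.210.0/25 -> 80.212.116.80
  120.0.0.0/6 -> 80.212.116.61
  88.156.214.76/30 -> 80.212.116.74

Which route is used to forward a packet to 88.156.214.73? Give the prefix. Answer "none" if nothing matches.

Entries matching 88.156.214.73:
  88.0.0.0/6 (88.0.0.0 - 91.255.255.255)
  88.0.0.0/7 (88.0.0.0 - 89.255.255.255)
  88.128.0.0/9 (88.128.0.0 - 88.255.255.255)
  88.156.192.0/19 (88.156.192.0 - 88.156.223.255)
Most specific is 88.156.192.0/19.

88.156.192.0/19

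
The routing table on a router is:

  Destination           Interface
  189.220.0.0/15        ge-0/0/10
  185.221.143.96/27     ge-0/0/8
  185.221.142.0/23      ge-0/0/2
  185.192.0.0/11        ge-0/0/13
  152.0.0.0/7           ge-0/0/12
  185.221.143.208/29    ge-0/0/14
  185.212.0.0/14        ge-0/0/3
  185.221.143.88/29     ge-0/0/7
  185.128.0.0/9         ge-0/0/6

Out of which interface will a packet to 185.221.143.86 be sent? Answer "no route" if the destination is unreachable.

Routes whose prefix contains 185.221.143.86:
  185.128.0.0/9 (185.128.0.0 - 185.255.255.255) -> ge-0/0/6
  185.192.0.0/11 (185.192.0.0 - 185.223.255.255) -> ge-0/0/13
  185.221.142.0/23 (185.221.142.0 - 185.221.143.255) -> ge-0/0/2
More-specific entries that do NOT match:
  185.221.143.208/29 (185.221.143.208 - 185.221.143.215) does not contain 185.221.143.86
  185.221.143.88/29 (185.221.143.88 - 185.221.143.95) does not contain 185.221.143.86
  185.221.143.96/27 (185.221.143.96 - 185.221.143.127) does not contain 185.221.143.86
Longest matching prefix is /23 -> interface ge-0/0/2.

ge-0/0/2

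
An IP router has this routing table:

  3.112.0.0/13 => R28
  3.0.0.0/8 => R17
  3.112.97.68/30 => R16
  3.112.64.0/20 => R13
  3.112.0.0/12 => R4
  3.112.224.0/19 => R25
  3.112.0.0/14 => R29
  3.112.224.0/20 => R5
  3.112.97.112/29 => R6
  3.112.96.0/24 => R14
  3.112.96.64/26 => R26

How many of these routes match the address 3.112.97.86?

Prefixes containing 3.112.97.86:
  3.0.0.0/8 (3.0.0.0 - 3.255.255.255)
  3.112.0.0/12 (3.112.0.0 - 3.127.255.255)
  3.112.0.0/13 (3.112.0.0 - 3.119.255.255)
  3.112.0.0/14 (3.112.0.0 - 3.115.255.255)
Total matching entries: 4.

4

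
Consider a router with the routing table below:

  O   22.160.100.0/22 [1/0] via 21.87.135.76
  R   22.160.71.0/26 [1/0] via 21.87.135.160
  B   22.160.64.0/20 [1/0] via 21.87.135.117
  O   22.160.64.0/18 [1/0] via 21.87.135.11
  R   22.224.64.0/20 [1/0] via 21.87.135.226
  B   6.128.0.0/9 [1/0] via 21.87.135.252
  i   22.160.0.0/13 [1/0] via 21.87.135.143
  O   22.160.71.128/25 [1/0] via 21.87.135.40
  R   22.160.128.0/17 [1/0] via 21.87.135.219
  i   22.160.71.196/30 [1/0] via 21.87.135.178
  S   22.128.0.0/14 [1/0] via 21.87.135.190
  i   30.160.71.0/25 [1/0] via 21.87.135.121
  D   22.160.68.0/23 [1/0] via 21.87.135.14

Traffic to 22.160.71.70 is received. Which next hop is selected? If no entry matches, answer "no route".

21.87.135.117

Routes whose prefix contains 22.160.71.70:
  22.160.0.0/13 (22.160.0.0 - 22.167.255.255) -> 21.87.135.143
  22.160.64.0/18 (22.160.64.0 - 22.160.127.255) -> 21.87.135.11
  22.160.64.0/20 (22.160.64.0 - 22.160.79.255) -> 21.87.135.117
More-specific entries that do NOT match:
  22.160.71.196/30 (22.160.71.196 - 22.160.71.199) does not contain 22.160.71.70
  22.160.71.0/26 (22.160.71.0 - 22.160.71.63) does not contain 22.160.71.70
  22.160.71.128/25 (22.160.71.128 - 22.160.71.255) does not contain 22.160.71.70
  30.160.71.0/25 (30.160.71.0 - 30.160.71.127) does not contain 22.160.71.70
  22.160.68.0/23 (22.160.68.0 - 22.160.69.255) does not contain 22.160.71.70
  22.160.100.0/22 (22.160.100.0 - 22.160.103.255) does not contain 22.160.71.70
Longest matching prefix is /20 -> next hop 21.87.135.117.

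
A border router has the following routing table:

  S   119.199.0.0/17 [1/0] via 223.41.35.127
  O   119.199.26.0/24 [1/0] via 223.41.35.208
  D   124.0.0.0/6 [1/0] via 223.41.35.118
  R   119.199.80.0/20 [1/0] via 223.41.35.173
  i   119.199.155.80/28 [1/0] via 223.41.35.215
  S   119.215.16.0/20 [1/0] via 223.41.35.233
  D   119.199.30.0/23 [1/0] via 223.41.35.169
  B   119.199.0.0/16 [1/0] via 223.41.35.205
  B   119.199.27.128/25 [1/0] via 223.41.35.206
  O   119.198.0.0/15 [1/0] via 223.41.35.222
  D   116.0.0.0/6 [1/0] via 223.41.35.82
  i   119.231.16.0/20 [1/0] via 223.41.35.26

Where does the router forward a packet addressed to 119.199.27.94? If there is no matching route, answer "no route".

223.41.35.127

Routes whose prefix contains 119.199.27.94:
  116.0.0.0/6 (116.0.0.0 - 119.255.255.255) -> 223.41.35.82
  119.198.0.0/15 (119.198.0.0 - 119.199.255.255) -> 223.41.35.222
  119.199.0.0/16 (119.199.0.0 - 119.199.255.255) -> 223.41.35.205
  119.199.0.0/17 (119.199.0.0 - 119.199.127.255) -> 223.41.35.127
More-specific entries that do NOT match:
  119.199.155.80/28 (119.199.155.80 - 119.199.155.95) does not contain 119.199.27.94
  119.199.27.128/25 (119.199.27.128 - 119.199.27.255) does not contain 119.199.27.94
  119.199.26.0/24 (119.199.26.0 - 119.199.26.255) does not contain 119.199.27.94
  119.199.30.0/23 (119.199.30.0 - 119.199.31.255) does not contain 119.199.27.94
  119.199.80.0/20 (119.199.80.0 - 119.199.95.255) does not contain 119.199.27.94
  119.215.16.0/20 (119.215.16.0 - 119.215.31.255) does not contain 119.199.27.94
  119.231.16.0/20 (119.231.16.0 - 119.231.31.255) does not contain 119.199.27.94
Longest matching prefix is /17 -> next hop 223.41.35.127.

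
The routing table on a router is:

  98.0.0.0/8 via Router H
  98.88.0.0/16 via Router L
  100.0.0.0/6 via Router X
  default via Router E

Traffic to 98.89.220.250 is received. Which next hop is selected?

Router H

Routes whose prefix contains 98.89.220.250:
  0.0.0.0/0 (default, matches everything) -> Router E
  98.0.0.0/8 (98.0.0.0 - 98.255.255.255) -> Router H
More-specific entries that do NOT match:
  98.88.0.0/16 (98.88.0.0 - 98.88.255.255) does not contain 98.89.220.250
Longest matching prefix is /8 -> next hop Router H.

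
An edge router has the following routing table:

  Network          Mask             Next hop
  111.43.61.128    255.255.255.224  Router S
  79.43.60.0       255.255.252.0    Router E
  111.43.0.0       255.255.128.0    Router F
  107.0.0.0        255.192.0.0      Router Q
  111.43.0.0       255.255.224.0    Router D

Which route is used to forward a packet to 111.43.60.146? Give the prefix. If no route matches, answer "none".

111.43.0.0/17

Entries matching 111.43.60.146:
  111.43.0.0/17 (111.43.0.0 - 111.43.127.255)
Most specific is 111.43.0.0/17.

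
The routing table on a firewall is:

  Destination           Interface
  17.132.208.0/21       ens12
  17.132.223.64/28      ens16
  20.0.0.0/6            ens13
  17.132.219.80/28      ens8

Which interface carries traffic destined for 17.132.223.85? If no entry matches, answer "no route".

no route

No entry's prefix contains 17.132.223.85; there is no default route.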